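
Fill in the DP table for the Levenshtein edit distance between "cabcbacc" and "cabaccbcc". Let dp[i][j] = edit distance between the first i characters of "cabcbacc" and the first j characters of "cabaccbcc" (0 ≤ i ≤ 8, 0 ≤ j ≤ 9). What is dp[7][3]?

4

   ''  c  a  b  a  c  c  b  c  c
''  0  1  2  3  4  5  6  7  8  9
 c  1  0  1  2  3  4  5  6  7  8
 a  2  1  0  1  2  3  4  5  6  7
 b  3  2  1  0  1  2  3  4  5  6
 c  4  3  2  1  1  1  2  3  4  5
 b  5  4  3  2  2  2  2  2  3  4
 a  6  5  4  3  2  3  3  3  3  4
 c  7  6  5  4  3  2  3  4  3  3
 c  8  7  6  5  4  3  2  3  4  3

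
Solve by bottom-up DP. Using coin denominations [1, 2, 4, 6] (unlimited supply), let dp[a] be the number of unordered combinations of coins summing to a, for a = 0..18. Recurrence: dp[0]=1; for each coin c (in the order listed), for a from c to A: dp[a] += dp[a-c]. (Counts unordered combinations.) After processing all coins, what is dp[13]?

after  coin     0     1     2     3     4     5     6     7     8     9    10    11    12    13    14    15    16    17    18
          1     1     1     1     1     1     1     1     1     1     1     1     1     1     1     1     1     1     1     1
          2     1     1     2     2     3     3     4     4     5     5     6     6     7     7     8     8     9     9    10
          4     1     1     2     2     4     4     6     6     9     9    12    12    16    16    20    20    25    25    30
          6     1     1     2     2     4     4     7     7    11    11    16    16    23    23    31    31    41    41    53

23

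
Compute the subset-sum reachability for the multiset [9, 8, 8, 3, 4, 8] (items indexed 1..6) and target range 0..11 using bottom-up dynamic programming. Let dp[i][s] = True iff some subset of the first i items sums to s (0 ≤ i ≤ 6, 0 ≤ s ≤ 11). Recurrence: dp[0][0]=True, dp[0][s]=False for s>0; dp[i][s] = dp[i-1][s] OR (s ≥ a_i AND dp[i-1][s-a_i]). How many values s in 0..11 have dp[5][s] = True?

i\s   0   1   2   3   4   5   6   7   8   9  10  11
  0   T   F   F   F   F   F   F   F   F   F   F   F
  1   T   F   F   F   F   F   F   F   F   T   F   F
  2   T   F   F   F   F   F   F   F   T   T   F   F
  3   T   F   F   F   F   F   F   F   T   T   F   F
  4   T   F   F   T   F   F   F   F   T   T   F   T
  5   T   F   F   T   T   F   F   T   T   T   F   T
  6   T   F   F   T   T   F   F   T   T   T   F   T

7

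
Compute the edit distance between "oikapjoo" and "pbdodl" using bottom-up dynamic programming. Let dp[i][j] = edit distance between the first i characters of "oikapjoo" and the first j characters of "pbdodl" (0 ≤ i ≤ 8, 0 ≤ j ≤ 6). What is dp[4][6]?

6

   ''  p  b  d  o  d  l
''  0  1  2  3  4  5  6
 o  1  1  2  3  3  4  5
 i  2  2  2  3  4  4  5
 k  3  3  3  3  4  5  5
 a  4  4  4  4  4  5  6
 p  5  4  5  5  5  5  6
 j  6  5  5  6  6  6  6
 o  7  6  6  6  6  7  7
 o  8  7  7  7  6  7  8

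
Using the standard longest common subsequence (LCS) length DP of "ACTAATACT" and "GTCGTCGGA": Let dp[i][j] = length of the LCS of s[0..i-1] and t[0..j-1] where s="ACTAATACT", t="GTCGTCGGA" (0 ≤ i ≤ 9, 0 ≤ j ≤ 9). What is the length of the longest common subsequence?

3

   ''  G  T  C  G  T  C  G  G  A
''  0  0  0  0  0  0  0  0  0  0
 A  0  0  0  0  0  0  0  0  0  1
 C  0  0  0  1  1  1  1  1  1  1
 T  0  0  1  1  1  2  2  2  2  2
 A  0  0  1  1  1  2  2  2  2  3
 A  0  0  1  1  1  2  2  2  2  3
 T  0  0  1  1  1  2  2  2  2  3
 A  0  0  1  1  1  2  2  2  2  3
 C  0  0  1  2  2  2  3  3  3  3
 T  0  0  1  2  2  3  3  3  3  3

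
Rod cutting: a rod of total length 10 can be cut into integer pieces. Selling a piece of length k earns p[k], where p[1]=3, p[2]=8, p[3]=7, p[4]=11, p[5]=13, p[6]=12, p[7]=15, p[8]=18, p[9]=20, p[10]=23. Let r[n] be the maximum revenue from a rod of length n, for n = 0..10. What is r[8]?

32

   n    0    1    2    3    4    5    6    7    8    9   10
r[n]    0    3    8   11   16   19   24   27   32   35   40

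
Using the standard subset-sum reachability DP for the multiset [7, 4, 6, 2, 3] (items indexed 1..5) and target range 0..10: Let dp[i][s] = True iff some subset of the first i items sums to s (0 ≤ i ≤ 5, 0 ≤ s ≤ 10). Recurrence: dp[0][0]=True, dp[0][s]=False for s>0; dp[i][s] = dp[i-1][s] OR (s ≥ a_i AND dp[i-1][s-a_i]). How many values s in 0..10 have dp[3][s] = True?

5

i\s   0   1   2   3   4   5   6   7   8   9  10
  0   T   F   F   F   F   F   F   F   F   F   F
  1   T   F   F   F   F   F   F   T   F   F   F
  2   T   F   F   F   T   F   F   T   F   F   F
  3   T   F   F   F   T   F   T   T   F   F   T
  4   T   F   T   F   T   F   T   T   T   T   T
  5   T   F   T   T   T   T   T   T   T   T   T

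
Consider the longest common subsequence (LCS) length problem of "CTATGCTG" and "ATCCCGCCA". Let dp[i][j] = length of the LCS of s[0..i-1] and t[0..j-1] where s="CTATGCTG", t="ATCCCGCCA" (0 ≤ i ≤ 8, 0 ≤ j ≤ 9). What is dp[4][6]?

2

   ''  A  T  C  C  C  G  C  C  A
''  0  0  0  0  0  0  0  0  0  0
 C  0  0  0  1  1  1  1  1  1  1
 T  0  0  1  1  1  1  1  1  1  1
 A  0  1  1  1  1  1  1  1  1  2
 T  0  1  2  2  2  2  2  2  2  2
 G  0  1  2  2  2  2  3  3  3  3
 C  0  1  2  3  3  3  3  4  4  4
 T  0  1  2  3  3  3  3  4  4  4
 G  0  1  2  3  3  3  4  4  4  4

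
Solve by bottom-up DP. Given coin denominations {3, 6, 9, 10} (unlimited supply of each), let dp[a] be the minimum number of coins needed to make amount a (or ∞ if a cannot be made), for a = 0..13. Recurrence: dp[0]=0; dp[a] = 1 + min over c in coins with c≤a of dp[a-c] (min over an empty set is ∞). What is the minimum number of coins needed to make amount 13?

 a  0  1  2  3  4  5  6  7  8  9 10 11 12 13
dp  0  -  -  1  -  -  1  -  -  1  1  -  2  2
(- denotes ∞ / unreachable)

2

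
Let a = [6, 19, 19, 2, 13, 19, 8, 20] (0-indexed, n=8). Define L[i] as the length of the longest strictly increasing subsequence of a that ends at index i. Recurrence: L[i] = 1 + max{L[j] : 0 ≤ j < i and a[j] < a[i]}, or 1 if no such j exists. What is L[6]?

2

   i    0    1    2    3    4    5    6    7
a[i]    6   19   19    2   13   19    8   20
L[i]    1    2    2    1    2    3    2    4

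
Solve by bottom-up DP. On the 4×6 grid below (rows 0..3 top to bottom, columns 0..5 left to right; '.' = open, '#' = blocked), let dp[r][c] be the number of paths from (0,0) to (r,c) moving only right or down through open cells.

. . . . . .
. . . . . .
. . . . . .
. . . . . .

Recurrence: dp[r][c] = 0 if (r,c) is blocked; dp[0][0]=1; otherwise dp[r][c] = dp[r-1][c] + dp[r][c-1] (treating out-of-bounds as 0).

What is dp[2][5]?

r\c   0   1   2   3   4   5
  0   1   1   1   1   1   1
  1   1   2   3   4   5   6
  2   1   3   6  10  15  21
  3   1   4  10  20  35  56

21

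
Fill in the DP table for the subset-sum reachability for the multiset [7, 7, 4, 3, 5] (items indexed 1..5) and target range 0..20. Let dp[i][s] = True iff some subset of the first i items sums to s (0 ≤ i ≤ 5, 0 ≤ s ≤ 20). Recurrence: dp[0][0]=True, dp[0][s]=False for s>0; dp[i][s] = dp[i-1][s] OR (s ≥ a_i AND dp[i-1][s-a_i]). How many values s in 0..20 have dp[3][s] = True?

6

i\s   0   1   2   3   4   5   6   7   8   9  10  11  12  13  14  15  16  17  18  19  20
  0   T   F   F   F   F   F   F   F   F   F   F   F   F   F   F   F   F   F   F   F   F
  1   T   F   F   F   F   F   F   T   F   F   F   F   F   F   F   F   F   F   F   F   F
  2   T   F   F   F   F   F   F   T   F   F   F   F   F   F   T   F   F   F   F   F   F
  3   T   F   F   F   T   F   F   T   F   F   F   T   F   F   T   F   F   F   T   F   F
  4   T   F   F   T   T   F   F   T   F   F   T   T   F   F   T   F   F   T   T   F   F
  5   T   F   F   T   T   T   F   T   T   T   T   T   T   F   T   T   T   T   T   T   F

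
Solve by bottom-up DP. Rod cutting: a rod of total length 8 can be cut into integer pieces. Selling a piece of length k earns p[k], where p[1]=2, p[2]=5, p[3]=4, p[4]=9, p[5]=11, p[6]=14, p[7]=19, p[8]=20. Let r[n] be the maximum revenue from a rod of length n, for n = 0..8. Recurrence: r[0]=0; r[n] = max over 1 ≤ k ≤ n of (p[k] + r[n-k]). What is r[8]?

   n    0    1    2    3    4    5    6    7    8
r[n]    0    2    5    7   10   12   15   19   21

21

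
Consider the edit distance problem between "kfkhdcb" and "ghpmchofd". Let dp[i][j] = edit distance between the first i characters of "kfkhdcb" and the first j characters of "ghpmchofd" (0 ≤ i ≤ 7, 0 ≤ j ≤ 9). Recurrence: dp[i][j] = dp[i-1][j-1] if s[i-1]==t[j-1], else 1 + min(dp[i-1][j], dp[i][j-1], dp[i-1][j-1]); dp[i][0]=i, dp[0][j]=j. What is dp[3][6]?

   ''  g  h  p  m  c  h  o  f  d
''  0  1  2  3  4  5  6  7  8  9
 k  1  1  2  3  4  5  6  7  8  9
 f  2  2  2  3  4  5  6  7  7  8
 k  3  3  3  3  4  5  6  7  8  8
 h  4  4  3  4  4  5  5  6  7  8
 d  5  5  4  4  5  5  6  6  7  7
 c  6  6  5  5  5  5  6  7  7  8
 b  7  7  6  6  6  6  6  7  8  8

6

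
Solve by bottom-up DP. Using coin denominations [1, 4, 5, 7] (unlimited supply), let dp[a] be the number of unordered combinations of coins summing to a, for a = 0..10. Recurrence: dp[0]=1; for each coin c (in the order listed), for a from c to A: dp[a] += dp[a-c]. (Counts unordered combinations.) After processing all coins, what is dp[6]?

3

after  coin     0     1     2     3     4     5     6     7     8     9    10
          1     1     1     1     1     1     1     1     1     1     1     1
          4     1     1     1     1     2     2     2     2     3     3     3
          5     1     1     1     1     2     3     3     3     4     5     6
          7     1     1     1     1     2     3     3     4     5     6     7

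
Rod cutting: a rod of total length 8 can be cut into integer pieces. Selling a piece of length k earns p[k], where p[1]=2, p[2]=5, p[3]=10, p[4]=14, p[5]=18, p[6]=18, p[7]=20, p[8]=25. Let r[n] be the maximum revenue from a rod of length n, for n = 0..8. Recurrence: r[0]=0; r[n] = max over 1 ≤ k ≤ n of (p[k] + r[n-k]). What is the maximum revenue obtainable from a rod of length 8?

   n    0    1    2    3    4    5    6    7    8
r[n]    0    2    5   10   14   18   20   24   28

28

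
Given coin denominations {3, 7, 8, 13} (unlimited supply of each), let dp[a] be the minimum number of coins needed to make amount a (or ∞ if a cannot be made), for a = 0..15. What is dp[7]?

 a  0  1  2  3  4  5  6  7  8  9 10 11 12 13 14 15
dp  0  -  -  1  -  -  2  1  1  3  2  2  4  1  2  2
(- denotes ∞ / unreachable)

1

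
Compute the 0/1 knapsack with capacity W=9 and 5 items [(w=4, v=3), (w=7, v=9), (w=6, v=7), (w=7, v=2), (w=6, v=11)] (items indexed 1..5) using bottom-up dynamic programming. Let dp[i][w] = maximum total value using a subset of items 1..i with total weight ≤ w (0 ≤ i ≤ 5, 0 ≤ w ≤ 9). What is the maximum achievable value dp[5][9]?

i\w   0   1   2   3   4   5   6   7   8   9
  0   0   0   0   0   0   0   0   0   0   0
  1   0   0   0   0   3   3   3   3   3   3
  2   0   0   0   0   3   3   3   9   9   9
  3   0   0   0   0   3   3   7   9   9   9
  4   0   0   0   0   3   3   7   9   9   9
  5   0   0   0   0   3   3  11  11  11  11

11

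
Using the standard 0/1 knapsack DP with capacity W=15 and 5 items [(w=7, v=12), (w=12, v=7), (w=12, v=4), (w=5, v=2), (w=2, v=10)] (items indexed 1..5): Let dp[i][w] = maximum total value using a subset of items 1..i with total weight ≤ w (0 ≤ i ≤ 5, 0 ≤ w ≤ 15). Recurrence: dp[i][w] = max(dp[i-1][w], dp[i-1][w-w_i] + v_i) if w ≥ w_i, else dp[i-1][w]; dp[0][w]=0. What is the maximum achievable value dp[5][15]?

i\w   0   1   2   3   4   5   6   7   8   9  10  11  12  13  14  15
  0   0   0   0   0   0   0   0   0   0   0   0   0   0   0   0   0
  1   0   0   0   0   0   0   0  12  12  12  12  12  12  12  12  12
  2   0   0   0   0   0   0   0  12  12  12  12  12  12  12  12  12
  3   0   0   0   0   0   0   0  12  12  12  12  12  12  12  12  12
  4   0   0   0   0   0   2   2  12  12  12  12  12  14  14  14  14
  5   0   0  10  10  10  10  10  12  12  22  22  22  22  22  24  24

24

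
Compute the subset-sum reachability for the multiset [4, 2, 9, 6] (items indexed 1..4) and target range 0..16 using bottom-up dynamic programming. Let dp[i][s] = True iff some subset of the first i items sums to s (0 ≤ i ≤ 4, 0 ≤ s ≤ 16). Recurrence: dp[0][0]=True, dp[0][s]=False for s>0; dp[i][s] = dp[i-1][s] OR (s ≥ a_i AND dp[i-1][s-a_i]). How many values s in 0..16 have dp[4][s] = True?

11

i\s   0   1   2   3   4   5   6   7   8   9  10  11  12  13  14  15  16
  0   T   F   F   F   F   F   F   F   F   F   F   F   F   F   F   F   F
  1   T   F   F   F   T   F   F   F   F   F   F   F   F   F   F   F   F
  2   T   F   T   F   T   F   T   F   F   F   F   F   F   F   F   F   F
  3   T   F   T   F   T   F   T   F   F   T   F   T   F   T   F   T   F
  4   T   F   T   F   T   F   T   F   T   T   T   T   T   T   F   T   F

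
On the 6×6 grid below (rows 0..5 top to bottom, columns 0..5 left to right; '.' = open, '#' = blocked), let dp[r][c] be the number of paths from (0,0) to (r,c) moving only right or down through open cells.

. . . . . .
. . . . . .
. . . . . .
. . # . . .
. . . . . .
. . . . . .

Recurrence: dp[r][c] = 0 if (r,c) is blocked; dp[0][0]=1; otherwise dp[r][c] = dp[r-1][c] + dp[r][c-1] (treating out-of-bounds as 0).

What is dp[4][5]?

r\c   0   1   2   3   4   5
  0   1   1   1   1   1   1
  1   1   2   3   4   5   6
  2   1   3   6  10  15  21
  3   1   4   0  10  25  46
  4   1   5   5  15  40  86
  5   1   6  11  26  66 152

86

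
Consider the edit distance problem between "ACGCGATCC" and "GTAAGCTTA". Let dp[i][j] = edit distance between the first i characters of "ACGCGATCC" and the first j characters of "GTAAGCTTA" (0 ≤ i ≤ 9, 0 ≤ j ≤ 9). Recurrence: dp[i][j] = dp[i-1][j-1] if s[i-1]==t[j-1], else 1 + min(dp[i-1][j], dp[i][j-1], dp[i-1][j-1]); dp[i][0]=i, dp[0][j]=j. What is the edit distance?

7

   ''  G  T  A  A  G  C  T  T  A
''  0  1  2  3  4  5  6  7  8  9
 A  1  1  2  2  3  4  5  6  7  8
 C  2  2  2  3  3  4  4  5  6  7
 G  3  2  3  3  4  3  4  5  6  7
 C  4  3  3  4  4  4  3  4  5  6
 G  5  4  4  4  5  4  4  4  5  6
 A  6  5  5  4  4  5  5  5  5  5
 T  7  6  5  5  5  5  6  5  5  6
 C  8  7  6  6  6  6  5  6  6  6
 C  9  8  7  7  7  7  6  6  7  7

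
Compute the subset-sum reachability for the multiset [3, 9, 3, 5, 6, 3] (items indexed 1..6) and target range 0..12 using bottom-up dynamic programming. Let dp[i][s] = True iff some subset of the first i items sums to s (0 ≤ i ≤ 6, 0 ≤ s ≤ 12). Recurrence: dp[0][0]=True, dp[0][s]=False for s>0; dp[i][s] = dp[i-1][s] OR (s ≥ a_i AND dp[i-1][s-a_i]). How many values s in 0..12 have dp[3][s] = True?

5

i\s   0   1   2   3   4   5   6   7   8   9  10  11  12
  0   T   F   F   F   F   F   F   F   F   F   F   F   F
  1   T   F   F   T   F   F   F   F   F   F   F   F   F
  2   T   F   F   T   F   F   F   F   F   T   F   F   T
  3   T   F   F   T   F   F   T   F   F   T   F   F   T
  4   T   F   F   T   F   T   T   F   T   T   F   T   T
  5   T   F   F   T   F   T   T   F   T   T   F   T   T
  6   T   F   F   T   F   T   T   F   T   T   F   T   T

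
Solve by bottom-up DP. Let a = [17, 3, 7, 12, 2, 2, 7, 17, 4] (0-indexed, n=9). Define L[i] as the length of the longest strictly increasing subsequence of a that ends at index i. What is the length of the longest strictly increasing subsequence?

4

   i    0    1    2    3    4    5    6    7    8
a[i]   17    3    7   12    2    2    7   17    4
L[i]    1    1    2    3    1    1    2    4    2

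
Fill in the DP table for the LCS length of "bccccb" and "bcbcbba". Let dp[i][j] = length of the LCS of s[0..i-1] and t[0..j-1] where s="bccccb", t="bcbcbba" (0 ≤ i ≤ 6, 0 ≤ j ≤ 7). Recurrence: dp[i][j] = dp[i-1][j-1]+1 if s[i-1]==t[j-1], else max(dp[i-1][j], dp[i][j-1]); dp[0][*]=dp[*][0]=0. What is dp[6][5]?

4

   ''  b  c  b  c  b  b  a
''  0  0  0  0  0  0  0  0
 b  0  1  1  1  1  1  1  1
 c  0  1  2  2  2  2  2  2
 c  0  1  2  2  3  3  3  3
 c  0  1  2  2  3  3  3  3
 c  0  1  2  2  3  3  3  3
 b  0  1  2  3  3  4  4  4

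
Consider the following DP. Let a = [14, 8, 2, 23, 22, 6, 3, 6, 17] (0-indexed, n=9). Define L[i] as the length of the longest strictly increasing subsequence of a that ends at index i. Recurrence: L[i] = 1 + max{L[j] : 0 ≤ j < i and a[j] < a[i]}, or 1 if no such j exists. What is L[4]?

   i    0    1    2    3    4    5    6    7    8
a[i]   14    8    2   23   22    6    3    6   17
L[i]    1    1    1    2    2    2    2    3    4

2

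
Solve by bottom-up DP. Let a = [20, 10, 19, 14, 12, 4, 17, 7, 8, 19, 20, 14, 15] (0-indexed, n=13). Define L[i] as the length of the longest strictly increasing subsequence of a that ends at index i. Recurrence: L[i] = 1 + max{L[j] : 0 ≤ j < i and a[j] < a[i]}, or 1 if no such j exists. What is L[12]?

   i    0    1    2    3    4    5    6    7    8    9   10   11   12
a[i]   20   10   19   14   12    4   17    7    8   19   20   14   15
L[i]    1    1    2    2    2    1    3    2    3    4    5    4    5

5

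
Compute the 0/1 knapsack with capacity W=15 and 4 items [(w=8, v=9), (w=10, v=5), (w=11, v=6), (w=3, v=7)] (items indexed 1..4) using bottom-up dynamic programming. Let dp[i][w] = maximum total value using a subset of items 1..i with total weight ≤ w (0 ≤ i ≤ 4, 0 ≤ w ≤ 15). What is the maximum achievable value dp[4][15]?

i\w   0   1   2   3   4   5   6   7   8   9  10  11  12  13  14  15
  0   0   0   0   0   0   0   0   0   0   0   0   0   0   0   0   0
  1   0   0   0   0   0   0   0   0   9   9   9   9   9   9   9   9
  2   0   0   0   0   0   0   0   0   9   9   9   9   9   9   9   9
  3   0   0   0   0   0   0   0   0   9   9   9   9   9   9   9   9
  4   0   0   0   7   7   7   7   7   9   9   9  16  16  16  16  16

16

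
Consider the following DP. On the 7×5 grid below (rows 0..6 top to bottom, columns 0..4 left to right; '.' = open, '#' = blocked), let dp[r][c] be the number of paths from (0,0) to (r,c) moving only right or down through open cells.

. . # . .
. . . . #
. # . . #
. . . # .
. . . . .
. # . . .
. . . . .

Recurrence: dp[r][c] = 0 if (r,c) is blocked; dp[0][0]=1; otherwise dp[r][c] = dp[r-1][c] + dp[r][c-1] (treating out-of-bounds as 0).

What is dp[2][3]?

r\c   0   1   2   3   4
  0   1   1   0   0   0
  1   1   2   2   2   0
  2   1   0   2   4   0
  3   1   1   3   0   0
  4   1   2   5   5   5
  5   1   0   5  10  15
  6   1   1   6  16  31

4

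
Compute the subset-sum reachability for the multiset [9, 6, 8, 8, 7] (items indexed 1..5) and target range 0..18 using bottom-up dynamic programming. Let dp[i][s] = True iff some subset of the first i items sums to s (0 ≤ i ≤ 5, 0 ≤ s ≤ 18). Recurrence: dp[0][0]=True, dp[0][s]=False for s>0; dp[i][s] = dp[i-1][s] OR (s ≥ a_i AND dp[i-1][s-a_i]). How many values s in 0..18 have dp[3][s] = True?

7

i\s   0   1   2   3   4   5   6   7   8   9  10  11  12  13  14  15  16  17  18
  0   T   F   F   F   F   F   F   F   F   F   F   F   F   F   F   F   F   F   F
  1   T   F   F   F   F   F   F   F   F   T   F   F   F   F   F   F   F   F   F
  2   T   F   F   F   F   F   T   F   F   T   F   F   F   F   F   T   F   F   F
  3   T   F   F   F   F   F   T   F   T   T   F   F   F   F   T   T   F   T   F
  4   T   F   F   F   F   F   T   F   T   T   F   F   F   F   T   T   T   T   F
  5   T   F   F   F   F   F   T   T   T   T   F   F   F   T   T   T   T   T   F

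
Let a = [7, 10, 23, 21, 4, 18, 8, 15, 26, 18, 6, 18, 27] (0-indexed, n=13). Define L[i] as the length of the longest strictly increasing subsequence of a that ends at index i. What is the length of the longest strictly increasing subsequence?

5

   i    0    1    2    3    4    5    6    7    8    9   10   11   12
a[i]    7   10   23   21    4   18    8   15   26   18    6   18   27
L[i]    1    2    3    3    1    3    2    3    4    4    2    4    5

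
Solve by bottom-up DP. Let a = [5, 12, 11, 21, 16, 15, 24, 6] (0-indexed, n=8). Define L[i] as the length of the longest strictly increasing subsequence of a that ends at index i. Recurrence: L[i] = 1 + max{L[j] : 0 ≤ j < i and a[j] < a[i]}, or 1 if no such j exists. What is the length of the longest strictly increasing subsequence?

   i    0    1    2    3    4    5    6    7
a[i]    5   12   11   21   16   15   24    6
L[i]    1    2    2    3    3    3    4    2

4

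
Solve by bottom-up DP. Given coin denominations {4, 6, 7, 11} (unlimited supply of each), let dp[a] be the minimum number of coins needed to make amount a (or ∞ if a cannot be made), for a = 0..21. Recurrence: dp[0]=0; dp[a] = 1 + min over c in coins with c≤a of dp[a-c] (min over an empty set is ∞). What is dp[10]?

2

 a  0  1  2  3  4  5  6  7  8  9 10 11 12 13 14 15 16 17 18 19 20 21
dp  0  -  -  -  1  -  1  1  2  -  2  1  2  2  2  2  3  2  2  3  3  3
(- denotes ∞ / unreachable)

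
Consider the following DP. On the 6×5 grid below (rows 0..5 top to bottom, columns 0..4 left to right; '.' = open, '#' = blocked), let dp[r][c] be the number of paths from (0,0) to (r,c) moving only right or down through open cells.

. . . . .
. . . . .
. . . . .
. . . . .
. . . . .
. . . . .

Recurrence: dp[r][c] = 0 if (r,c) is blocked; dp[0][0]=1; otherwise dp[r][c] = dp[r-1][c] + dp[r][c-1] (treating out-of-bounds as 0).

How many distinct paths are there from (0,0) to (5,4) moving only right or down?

126

r\c   0   1   2   3   4
  0   1   1   1   1   1
  1   1   2   3   4   5
  2   1   3   6  10  15
  3   1   4  10  20  35
  4   1   5  15  35  70
  5   1   6  21  56 126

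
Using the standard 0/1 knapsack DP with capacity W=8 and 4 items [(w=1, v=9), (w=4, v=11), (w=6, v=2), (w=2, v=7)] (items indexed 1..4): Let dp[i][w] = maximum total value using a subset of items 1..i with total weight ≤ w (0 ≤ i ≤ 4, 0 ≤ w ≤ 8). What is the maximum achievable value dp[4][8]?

i\w   0   1   2   3   4   5   6   7   8
  0   0   0   0   0   0   0   0   0   0
  1   0   9   9   9   9   9   9   9   9
  2   0   9   9   9  11  20  20  20  20
  3   0   9   9   9  11  20  20  20  20
  4   0   9   9  16  16  20  20  27  27

27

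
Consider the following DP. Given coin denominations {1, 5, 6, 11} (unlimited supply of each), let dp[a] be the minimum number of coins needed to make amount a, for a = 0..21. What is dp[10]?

2

 a  0  1  2  3  4  5  6  7  8  9 10 11 12 13 14 15 16 17 18 19 20 21
dp  0  1  2  3  4  1  1  2  3  4  2  1  2  3  4  3  2  2  3  4  4  3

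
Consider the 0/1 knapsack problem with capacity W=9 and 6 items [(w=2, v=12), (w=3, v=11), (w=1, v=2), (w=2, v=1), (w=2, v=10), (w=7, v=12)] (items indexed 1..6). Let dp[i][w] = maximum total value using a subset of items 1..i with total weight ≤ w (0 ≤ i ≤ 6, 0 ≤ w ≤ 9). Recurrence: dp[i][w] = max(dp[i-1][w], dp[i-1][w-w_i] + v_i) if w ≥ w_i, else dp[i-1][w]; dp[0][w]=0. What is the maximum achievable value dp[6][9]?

i\w   0   1   2   3   4   5   6   7   8   9
  0   0   0   0   0   0   0   0   0   0   0
  1   0   0  12  12  12  12  12  12  12  12
  2   0   0  12  12  12  23  23  23  23  23
  3   0   2  12  14  14  23  25  25  25  25
  4   0   2  12  14  14  23  25  25  26  26
  5   0   2  12  14  22  24  25  33  35  35
  6   0   2  12  14  22  24  25  33  35  35

35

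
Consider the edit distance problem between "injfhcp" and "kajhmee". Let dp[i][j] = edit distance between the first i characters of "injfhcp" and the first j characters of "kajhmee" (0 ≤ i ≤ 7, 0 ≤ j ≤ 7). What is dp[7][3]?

   ''  k  a  j  h  m  e  e
''  0  1  2  3  4  5  6  7
 i  1  1  2  3  4  5  6  7
 n  2  2  2  3  4  5  6  7
 j  3  3  3  2  3  4  5  6
 f  4  4  4  3  3  4  5  6
 h  5  5  5  4  3  4  5  6
 c  6  6  6  5  4  4  5  6
 p  7  7  7  6  5  5  5  6

6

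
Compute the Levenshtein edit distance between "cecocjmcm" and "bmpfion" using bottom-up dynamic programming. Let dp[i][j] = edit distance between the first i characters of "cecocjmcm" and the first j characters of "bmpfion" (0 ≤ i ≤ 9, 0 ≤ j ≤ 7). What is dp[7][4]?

   ''  b  m  p  f  i  o  n
''  0  1  2  3  4  5  6  7
 c  1  1  2  3  4  5  6  7
 e  2  2  2  3  4  5  6  7
 c  3  3  3  3  4  5  6  7
 o  4  4  4  4  4  5  5  6
 c  5  5  5  5  5  5  6  6
 j  6  6  6  6  6  6  6  7
 m  7  7  6  7  7  7  7  7
 c  8  8  7  7  8  8  8  8
 m  9  9  8  8  8  9  9  9

7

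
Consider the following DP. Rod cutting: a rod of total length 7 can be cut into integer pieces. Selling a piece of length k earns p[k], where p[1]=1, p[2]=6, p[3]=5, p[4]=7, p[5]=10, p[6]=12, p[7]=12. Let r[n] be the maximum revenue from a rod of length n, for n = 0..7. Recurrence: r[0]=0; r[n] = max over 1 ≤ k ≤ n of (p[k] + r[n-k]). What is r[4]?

12

   n    0    1    2    3    4    5    6    7
r[n]    0    1    6    7   12   13   18   19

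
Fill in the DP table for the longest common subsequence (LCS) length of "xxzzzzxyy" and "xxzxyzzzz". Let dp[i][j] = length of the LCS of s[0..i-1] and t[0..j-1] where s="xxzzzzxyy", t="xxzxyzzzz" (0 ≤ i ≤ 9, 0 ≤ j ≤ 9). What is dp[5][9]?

5

   ''  x  x  z  x  y  z  z  z  z
''  0  0  0  0  0  0  0  0  0  0
 x  0  1  1  1  1  1  1  1  1  1
 x  0  1  2  2  2  2  2  2  2  2
 z  0  1  2  3  3  3  3  3  3  3
 z  0  1  2  3  3  3  4  4  4  4
 z  0  1  2  3  3  3  4  5  5  5
 z  0  1  2  3  3  3  4  5  6  6
 x  0  1  2  3  4  4  4  5  6  6
 y  0  1  2  3  4  5  5  5  6  6
 y  0  1  2  3  4  5  5  5  6  6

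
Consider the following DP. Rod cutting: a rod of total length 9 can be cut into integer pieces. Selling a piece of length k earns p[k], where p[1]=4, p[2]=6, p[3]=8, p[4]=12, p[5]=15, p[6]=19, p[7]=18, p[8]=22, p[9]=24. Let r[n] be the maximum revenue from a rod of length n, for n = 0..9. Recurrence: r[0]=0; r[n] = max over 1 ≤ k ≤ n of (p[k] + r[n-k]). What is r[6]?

   n    0    1    2    3    4    5    6    7    8    9
r[n]    0    4    8   12   16   20   24   28   32   36

24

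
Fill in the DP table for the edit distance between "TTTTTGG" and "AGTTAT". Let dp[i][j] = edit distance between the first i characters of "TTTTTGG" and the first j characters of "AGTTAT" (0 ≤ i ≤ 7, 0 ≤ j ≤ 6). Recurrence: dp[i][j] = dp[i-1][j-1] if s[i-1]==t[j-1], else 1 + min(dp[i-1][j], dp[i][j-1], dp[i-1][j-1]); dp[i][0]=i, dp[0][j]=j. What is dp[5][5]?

3

   ''  A  G  T  T  A  T
''  0  1  2  3  4  5  6
 T  1  1  2  2  3  4  5
 T  2  2  2  2  2  3  4
 T  3  3  3  2  2  3  3
 T  4  4  4  3  2  3  3
 T  5  5  5  4  3  3  3
 G  6  6  5  5  4  4  4
 G  7  7  6  6  5  5  5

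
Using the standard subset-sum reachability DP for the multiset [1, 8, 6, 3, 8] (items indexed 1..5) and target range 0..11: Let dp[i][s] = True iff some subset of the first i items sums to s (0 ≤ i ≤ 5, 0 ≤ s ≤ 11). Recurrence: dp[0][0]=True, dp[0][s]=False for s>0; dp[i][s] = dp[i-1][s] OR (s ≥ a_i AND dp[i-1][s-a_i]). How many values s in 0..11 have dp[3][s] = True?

6

i\s   0   1   2   3   4   5   6   7   8   9  10  11
  0   T   F   F   F   F   F   F   F   F   F   F   F
  1   T   T   F   F   F   F   F   F   F   F   F   F
  2   T   T   F   F   F   F   F   F   T   T   F   F
  3   T   T   F   F   F   F   T   T   T   T   F   F
  4   T   T   F   T   T   F   T   T   T   T   T   T
  5   T   T   F   T   T   F   T   T   T   T   T   T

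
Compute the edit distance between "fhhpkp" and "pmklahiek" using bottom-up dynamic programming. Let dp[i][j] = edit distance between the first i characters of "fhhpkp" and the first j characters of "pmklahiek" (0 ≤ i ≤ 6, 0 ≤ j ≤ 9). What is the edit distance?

   ''  p  m  k  l  a  h  i  e  k
''  0  1  2  3  4  5  6  7  8  9
 f  1  1  2  3  4  5  6  7  8  9
 h  2  2  2  3  4  5  5  6  7  8
 h  3  3  3  3  4  5  5  6  7  8
 p  4  3  4  4  4  5  6  6  7  8
 k  5  4  4  4  5  5  6  7  7  7
 p  6  5  5  5  5  6  6  7  8  8

8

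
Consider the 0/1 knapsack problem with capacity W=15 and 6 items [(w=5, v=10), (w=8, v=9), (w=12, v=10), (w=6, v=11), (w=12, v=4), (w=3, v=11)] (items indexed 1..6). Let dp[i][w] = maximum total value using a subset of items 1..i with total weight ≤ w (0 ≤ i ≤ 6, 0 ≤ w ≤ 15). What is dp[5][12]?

21

i\w   0   1   2   3   4   5   6   7   8   9  10  11  12  13  14  15
  0   0   0   0   0   0   0   0   0   0   0   0   0   0   0   0   0
  1   0   0   0   0   0  10  10  10  10  10  10  10  10  10  10  10
  2   0   0   0   0   0  10  10  10  10  10  10  10  10  19  19  19
  3   0   0   0   0   0  10  10  10  10  10  10  10  10  19  19  19
  4   0   0   0   0   0  10  11  11  11  11  11  21  21  21  21  21
  5   0   0   0   0   0  10  11  11  11  11  11  21  21  21  21  21
  6   0   0   0  11  11  11  11  11  21  22  22  22  22  22  32  32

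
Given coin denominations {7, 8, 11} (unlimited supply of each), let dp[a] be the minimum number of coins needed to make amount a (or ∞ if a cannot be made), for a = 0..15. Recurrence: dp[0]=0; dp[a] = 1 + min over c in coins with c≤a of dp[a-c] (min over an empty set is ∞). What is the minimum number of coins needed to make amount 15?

2

 a  0  1  2  3  4  5  6  7  8  9 10 11 12 13 14 15
dp  0  -  -  -  -  -  -  1  1  -  -  1  -  -  2  2
(- denotes ∞ / unreachable)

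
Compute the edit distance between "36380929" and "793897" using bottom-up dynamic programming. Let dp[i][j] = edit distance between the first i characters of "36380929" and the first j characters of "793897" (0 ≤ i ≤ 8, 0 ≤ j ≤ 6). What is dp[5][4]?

3

   ''  7  9  3  8  9  7
''  0  1  2  3  4  5  6
 3  1  1  2  2  3  4  5
 6  2  2  2  3  3  4  5
 3  3  3  3  2  3  4  5
 8  4  4  4  3  2  3  4
 0  5  5  5  4  3  3  4
 9  6  6  5  5  4  3  4
 2  7  7  6  6  5  4  4
 9  8  8  7  7  6  5  5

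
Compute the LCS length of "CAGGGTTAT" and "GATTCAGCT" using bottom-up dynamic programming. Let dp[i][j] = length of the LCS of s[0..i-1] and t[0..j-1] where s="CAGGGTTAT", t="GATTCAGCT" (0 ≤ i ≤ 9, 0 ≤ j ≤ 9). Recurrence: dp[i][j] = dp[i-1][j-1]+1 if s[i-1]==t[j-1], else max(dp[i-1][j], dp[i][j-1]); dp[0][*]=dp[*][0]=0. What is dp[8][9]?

4

   ''  G  A  T  T  C  A  G  C  T
''  0  0  0  0  0  0  0  0  0  0
 C  0  0  0  0  0  1  1  1  1  1
 A  0  0  1  1  1  1  2  2  2  2
 G  0  1  1  1  1  1  2  3  3  3
 G  0  1  1  1  1  1  2  3  3  3
 G  0  1  1  1  1  1  2  3  3  3
 T  0  1  1  2  2  2  2  3  3  4
 T  0  1  1  2  3  3  3  3  3  4
 A  0  1  2  2  3  3  4  4  4  4
 T  0  1  2  3  3  3  4  4  4  5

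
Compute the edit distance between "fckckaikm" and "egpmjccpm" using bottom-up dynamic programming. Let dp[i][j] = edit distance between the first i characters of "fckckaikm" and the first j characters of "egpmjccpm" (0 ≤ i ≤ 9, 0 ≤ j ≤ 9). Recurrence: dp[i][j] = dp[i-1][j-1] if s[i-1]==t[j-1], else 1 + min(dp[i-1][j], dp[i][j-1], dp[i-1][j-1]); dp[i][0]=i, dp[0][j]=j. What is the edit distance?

8

   ''  e  g  p  m  j  c  c  p  m
''  0  1  2  3  4  5  6  7  8  9
 f  1  1  2  3  4  5  6  7  8  9
 c  2  2  2  3  4  5  5  6  7  8
 k  3  3  3  3  4  5  6  6  7  8
 c  4  4  4  4  4  5  5  6  7  8
 k  5  5  5  5  5  5  6  6  7  8
 a  6  6  6  6  6  6  6  7  7  8
 i  7  7  7  7  7  7  7  7  8  8
 k  8  8  8  8  8  8  8  8  8  9
 m  9  9  9  9  8  9  9  9  9  8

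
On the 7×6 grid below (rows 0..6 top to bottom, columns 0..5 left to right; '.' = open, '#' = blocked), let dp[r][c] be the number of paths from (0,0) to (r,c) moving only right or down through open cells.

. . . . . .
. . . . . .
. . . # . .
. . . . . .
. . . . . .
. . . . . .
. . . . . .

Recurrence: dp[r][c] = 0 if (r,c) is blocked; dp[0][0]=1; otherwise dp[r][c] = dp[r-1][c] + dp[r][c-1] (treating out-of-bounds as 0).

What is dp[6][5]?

r\c   0   1   2   3   4   5
  0   1   1   1   1   1   1
  1   1   2   3   4   5   6
  2   1   3   6   0   5  11
  3   1   4  10  10  15  26
  4   1   5  15  25  40  66
  5   1   6  21  46  86 152
  6   1   7  28  74 160 312

312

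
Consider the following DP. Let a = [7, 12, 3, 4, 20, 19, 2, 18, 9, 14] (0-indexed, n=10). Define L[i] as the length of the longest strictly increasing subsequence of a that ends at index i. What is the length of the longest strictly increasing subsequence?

   i    0    1    2    3    4    5    6    7    8    9
a[i]    7   12    3    4   20   19    2   18    9   14
L[i]    1    2    1    2    3    3    1    3    3    4

4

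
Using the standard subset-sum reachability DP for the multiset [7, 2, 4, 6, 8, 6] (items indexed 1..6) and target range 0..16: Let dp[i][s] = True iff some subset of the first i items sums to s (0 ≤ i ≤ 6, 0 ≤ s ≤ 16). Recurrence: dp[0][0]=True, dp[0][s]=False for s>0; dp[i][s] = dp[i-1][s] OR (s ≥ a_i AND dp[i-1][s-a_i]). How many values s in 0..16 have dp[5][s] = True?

i\s   0   1   2   3   4   5   6   7   8   9  10  11  12  13  14  15  16
  0   T   F   F   F   F   F   F   F   F   F   F   F   F   F   F   F   F
  1   T   F   F   F   F   F   F   T   F   F   F   F   F   F   F   F   F
  2   T   F   T   F   F   F   F   T   F   T   F   F   F   F   F   F   F
  3   T   F   T   F   T   F   T   T   F   T   F   T   F   T   F   F   F
  4   T   F   T   F   T   F   T   T   T   T   T   T   T   T   F   T   F
  5   T   F   T   F   T   F   T   T   T   T   T   T   T   T   T   T   T
  6   T   F   T   F   T   F   T   T   T   T   T   T   T   T   T   T   T

14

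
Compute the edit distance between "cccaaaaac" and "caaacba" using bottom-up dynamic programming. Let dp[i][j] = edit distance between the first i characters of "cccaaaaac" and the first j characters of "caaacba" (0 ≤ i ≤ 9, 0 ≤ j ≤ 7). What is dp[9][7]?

5

   ''  c  a  a  a  c  b  a
''  0  1  2  3  4  5  6  7
 c  1  0  1  2  3  4  5  6
 c  2  1  1  2  3  3  4  5
 c  3  2  2  2  3  3  4  5
 a  4  3  2  2  2  3  4  4
 a  5  4  3  2  2  3  4  4
 a  6  5  4  3  2  3  4  4
 a  7  6  5  4  3  3  4  4
 a  8  7  6  5  4  4  4  4
 c  9  8  7  6  5  4  5  5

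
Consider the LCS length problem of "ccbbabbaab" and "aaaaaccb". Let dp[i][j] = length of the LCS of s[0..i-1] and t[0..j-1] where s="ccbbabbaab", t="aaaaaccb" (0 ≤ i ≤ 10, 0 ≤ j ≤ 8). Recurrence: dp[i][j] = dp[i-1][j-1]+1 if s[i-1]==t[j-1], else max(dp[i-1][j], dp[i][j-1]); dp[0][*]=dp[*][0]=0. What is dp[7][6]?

   ''  a  a  a  a  a  c  c  b
''  0  0  0  0  0  0  0  0  0
 c  0  0  0  0  0  0  1  1  1
 c  0  0  0  0  0  0  1  2  2
 b  0  0  0  0  0  0  1  2  3
 b  0  0  0  0  0  0  1  2  3
 a  0  1  1  1  1  1  1  2  3
 b  0  1  1  1  1  1  1  2  3
 b  0  1  1  1  1  1  1  2  3
 a  0  1  2  2  2  2  2  2  3
 a  0  1  2  3  3  3  3  3  3
 b  0  1  2  3  3  3  3  3  4

1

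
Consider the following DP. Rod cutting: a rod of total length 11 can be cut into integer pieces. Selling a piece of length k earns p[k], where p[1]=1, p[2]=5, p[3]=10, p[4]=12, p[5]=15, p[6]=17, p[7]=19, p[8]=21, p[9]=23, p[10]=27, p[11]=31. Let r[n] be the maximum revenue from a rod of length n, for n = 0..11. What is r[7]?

   n    0    1    2    3    4    5    6    7    8    9   10   11
r[n]    0    1    5   10   12   15   20   22   25   30   32   35

22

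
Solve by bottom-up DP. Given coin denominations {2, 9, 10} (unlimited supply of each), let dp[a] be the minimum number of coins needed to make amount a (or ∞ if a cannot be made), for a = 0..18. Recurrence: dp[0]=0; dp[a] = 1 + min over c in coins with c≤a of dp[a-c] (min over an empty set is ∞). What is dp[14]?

3

 a  0  1  2  3  4  5  6  7  8  9 10 11 12 13 14 15 16 17 18
dp  0  -  1  -  2  -  3  -  4  1  1  2  2  3  3  4  4  5  2
(- denotes ∞ / unreachable)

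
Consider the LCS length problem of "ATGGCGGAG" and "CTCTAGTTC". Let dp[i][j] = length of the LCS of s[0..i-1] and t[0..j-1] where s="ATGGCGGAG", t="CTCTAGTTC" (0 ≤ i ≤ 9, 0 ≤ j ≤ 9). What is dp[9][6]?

   ''  C  T  C  T  A  G  T  T  C
''  0  0  0  0  0  0  0  0  0  0
 A  0  0  0  0  0  1  1  1  1  1
 T  0  0  1  1  1  1  1  2  2  2
 G  0  0  1  1  1  1  2  2  2  2
 G  0  0  1  1  1  1  2  2  2  2
 C  0  1  1  2  2  2  2  2  2  3
 G  0  1  1  2  2  2  3  3  3  3
 G  0  1  1  2  2  2  3  3  3  3
 A  0  1  1  2  2  3  3  3  3  3
 G  0  1  1  2  2  3  4  4  4  4

4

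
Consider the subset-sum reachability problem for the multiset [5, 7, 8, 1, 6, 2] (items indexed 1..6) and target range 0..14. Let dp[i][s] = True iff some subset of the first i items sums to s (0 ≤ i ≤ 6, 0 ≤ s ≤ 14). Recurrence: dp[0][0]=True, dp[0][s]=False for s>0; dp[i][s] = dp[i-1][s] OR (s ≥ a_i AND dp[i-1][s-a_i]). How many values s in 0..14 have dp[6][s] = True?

14

i\s   0   1   2   3   4   5   6   7   8   9  10  11  12  13  14
  0   T   F   F   F   F   F   F   F   F   F   F   F   F   F   F
  1   T   F   F   F   F   T   F   F   F   F   F   F   F   F   F
  2   T   F   F   F   F   T   F   T   F   F   F   F   T   F   F
  3   T   F   F   F   F   T   F   T   T   F   F   F   T   T   F
  4   T   T   F   F   F   T   T   T   T   T   F   F   T   T   T
  5   T   T   F   F   F   T   T   T   T   T   F   T   T   T   T
  6   T   T   T   T   F   T   T   T   T   T   T   T   T   T   T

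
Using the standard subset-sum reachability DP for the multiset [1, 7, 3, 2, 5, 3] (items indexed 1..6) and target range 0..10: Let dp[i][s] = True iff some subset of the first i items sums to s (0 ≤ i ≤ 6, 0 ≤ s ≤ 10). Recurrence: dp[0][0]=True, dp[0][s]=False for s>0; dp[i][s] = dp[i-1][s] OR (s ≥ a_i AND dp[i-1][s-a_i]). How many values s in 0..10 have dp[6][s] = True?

11

i\s   0   1   2   3   4   5   6   7   8   9  10
  0   T   F   F   F   F   F   F   F   F   F   F
  1   T   T   F   F   F   F   F   F   F   F   F
  2   T   T   F   F   F   F   F   T   T   F   F
  3   T   T   F   T   T   F   F   T   T   F   T
  4   T   T   T   T   T   T   T   T   T   T   T
  5   T   T   T   T   T   T   T   T   T   T   T
  6   T   T   T   T   T   T   T   T   T   T   T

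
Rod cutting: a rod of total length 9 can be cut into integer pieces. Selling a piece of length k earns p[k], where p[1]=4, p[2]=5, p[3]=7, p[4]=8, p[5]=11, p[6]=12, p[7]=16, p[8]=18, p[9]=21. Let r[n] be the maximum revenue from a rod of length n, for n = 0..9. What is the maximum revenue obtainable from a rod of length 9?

36

   n    0    1    2    3    4    5    6    7    8    9
r[n]    0    4    8   12   16   20   24   28   32   36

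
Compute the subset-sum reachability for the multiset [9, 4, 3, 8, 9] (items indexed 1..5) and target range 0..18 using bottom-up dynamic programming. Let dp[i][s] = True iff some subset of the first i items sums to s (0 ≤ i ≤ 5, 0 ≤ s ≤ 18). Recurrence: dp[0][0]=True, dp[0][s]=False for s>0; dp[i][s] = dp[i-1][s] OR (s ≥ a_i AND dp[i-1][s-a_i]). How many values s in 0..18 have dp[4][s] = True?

12

i\s   0   1   2   3   4   5   6   7   8   9  10  11  12  13  14  15  16  17  18
  0   T   F   F   F   F   F   F   F   F   F   F   F   F   F   F   F   F   F   F
  1   T   F   F   F   F   F   F   F   F   T   F   F   F   F   F   F   F   F   F
  2   T   F   F   F   T   F   F   F   F   T   F   F   F   T   F   F   F   F   F
  3   T   F   F   T   T   F   F   T   F   T   F   F   T   T   F   F   T   F   F
  4   T   F   F   T   T   F   F   T   T   T   F   T   T   T   F   T   T   T   F
  5   T   F   F   T   T   F   F   T   T   T   F   T   T   T   F   T   T   T   T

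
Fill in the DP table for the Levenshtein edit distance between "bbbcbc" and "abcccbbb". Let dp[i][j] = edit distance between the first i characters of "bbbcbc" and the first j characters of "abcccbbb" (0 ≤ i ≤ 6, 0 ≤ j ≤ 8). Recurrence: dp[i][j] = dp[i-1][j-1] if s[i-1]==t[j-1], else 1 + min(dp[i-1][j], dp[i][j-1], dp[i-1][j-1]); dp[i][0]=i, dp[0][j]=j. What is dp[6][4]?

   ''  a  b  c  c  c  b  b  b
''  0  1  2  3  4  5  6  7  8
 b  1  1  1  2  3  4  5  6  7
 b  2  2  1  2  3  4  4  5  6
 b  3  3  2  2  3  4  4  4  5
 c  4  4  3  2  2  3  4  5  5
 b  5  5  4  3  3  3  3  4  5
 c  6  6  5  4  3  3  4  4  5

3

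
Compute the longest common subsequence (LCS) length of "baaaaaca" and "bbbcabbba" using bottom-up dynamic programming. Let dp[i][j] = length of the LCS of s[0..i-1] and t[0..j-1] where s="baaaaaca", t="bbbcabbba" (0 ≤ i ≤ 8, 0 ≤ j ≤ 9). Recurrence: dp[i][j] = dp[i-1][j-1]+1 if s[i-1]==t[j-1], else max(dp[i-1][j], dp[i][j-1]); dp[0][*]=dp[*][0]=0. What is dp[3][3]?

   ''  b  b  b  c  a  b  b  b  a
''  0  0  0  0  0  0  0  0  0  0
 b  0  1  1  1  1  1  1  1  1  1
 a  0  1  1  1  1  2  2  2  2  2
 a  0  1  1  1  1  2  2  2  2  3
 a  0  1  1  1  1  2  2  2  2  3
 a  0  1  1  1  1  2  2  2  2  3
 a  0  1  1  1  1  2  2  2  2  3
 c  0  1  1  1  2  2  2  2  2  3
 a  0  1  1  1  2  3  3  3  3  3

1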